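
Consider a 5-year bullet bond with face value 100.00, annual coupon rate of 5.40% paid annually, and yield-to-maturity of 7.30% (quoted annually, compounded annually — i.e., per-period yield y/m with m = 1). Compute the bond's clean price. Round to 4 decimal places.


Coupon per period c = face * coupon_rate / m = 5.400000
Periods per year m = 1; per-period yield y/m = 0.073000
Number of cashflows N = 5
Cashflows (t years, CF_t, discount factor 1/(1+y/m)^(m*t), PV):
  t = 1.0000: CF_t = 5.400000, DF = 0.931966, PV = 5.032619
  t = 2.0000: CF_t = 5.400000, DF = 0.868561, PV = 4.690232
  t = 3.0000: CF_t = 5.400000, DF = 0.809470, PV = 4.371139
  t = 4.0000: CF_t = 5.400000, DF = 0.754399, PV = 4.073755
  t = 5.0000: CF_t = 105.400000, DF = 0.703075, PV = 74.104060
Price P = sum_t PV_t = 92.271804

Answer: Price = 92.2718


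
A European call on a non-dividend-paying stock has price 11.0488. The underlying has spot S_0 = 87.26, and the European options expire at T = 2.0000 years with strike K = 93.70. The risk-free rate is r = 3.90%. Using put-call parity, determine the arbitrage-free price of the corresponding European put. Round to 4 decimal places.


Answer: Put price = 10.4580

Derivation:
Put-call parity: C - P = S_0 * exp(-qT) - K * exp(-rT).
S_0 * exp(-qT) = 87.2600 * 1.00000000 = 87.26000000
K * exp(-rT) = 93.7000 * 0.92496443 = 86.66916677
P = C - S*exp(-qT) + K*exp(-rT)
P = 11.0488 - 87.26000000 + 86.66916677 = 10.4580


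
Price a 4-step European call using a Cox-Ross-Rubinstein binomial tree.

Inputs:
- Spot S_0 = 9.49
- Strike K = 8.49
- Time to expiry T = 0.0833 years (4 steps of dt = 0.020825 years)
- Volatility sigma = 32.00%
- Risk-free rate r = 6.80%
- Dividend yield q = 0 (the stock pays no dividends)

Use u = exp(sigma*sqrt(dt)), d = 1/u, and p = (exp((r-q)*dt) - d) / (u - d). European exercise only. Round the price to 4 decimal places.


Answer: Price = V(0,0) = 1.0842

Derivation:
dt = T/N = 0.020825
u = exp(sigma*sqrt(dt)) = 1.047262; d = 1/u = 0.954871
p = (exp((r-q)*dt) - d) / (u - d) = 0.503796
Discount per step: exp(-r*dt) = 0.998585
Stock lattice S(k, i) with i counting down-moves:
  k=0: S(0,0) = 9.4900
  k=1: S(1,0) = 9.9385; S(1,1) = 9.0617
  k=2: S(2,0) = 10.4082; S(2,1) = 9.4900; S(2,2) = 8.6528
  k=3: S(3,0) = 10.9001; S(3,1) = 9.9385; S(3,2) = 9.0617; S(3,3) = 8.2623
  k=4: S(4,0) = 11.4153; S(4,1) = 10.4082; S(4,2) = 9.4900; S(4,3) = 8.6528; S(4,4) = 7.8894
Terminal payoffs V(N, i) = max(S_T - K, 0):
  V(4,0) = 2.925291; V(4,1) = 1.918223; V(4,2) = 1.000000; V(4,3) = 0.162783; V(4,4) = 0.000000
Backward induction: V(k, i) = exp(-r*dt) * [p * V(k+1, i) + (1-p) * V(k+1, i+1)].
  V(3,0) = exp(-r*dt) * [p*2.925291 + (1-p)*1.918223] = 2.422147
  V(3,1) = exp(-r*dt) * [p*1.918223 + (1-p)*1.000000] = 1.460527
  V(3,2) = exp(-r*dt) * [p*1.000000 + (1-p)*0.162783] = 0.583742
  V(3,3) = exp(-r*dt) * [p*0.162783 + (1-p)*0.000000] = 0.081893
  V(2,0) = exp(-r*dt) * [p*2.422147 + (1-p)*1.460527] = 1.942234
  V(2,1) = exp(-r*dt) * [p*1.460527 + (1-p)*0.583742] = 1.024011
  V(2,2) = exp(-r*dt) * [p*0.583742 + (1-p)*0.081893] = 0.334249
  V(1,0) = exp(-r*dt) * [p*1.942234 + (1-p)*1.024011] = 1.484504
  V(1,1) = exp(-r*dt) * [p*1.024011 + (1-p)*0.334249] = 0.680783
  V(0,0) = exp(-r*dt) * [p*1.484504 + (1-p)*0.680783] = 1.084158


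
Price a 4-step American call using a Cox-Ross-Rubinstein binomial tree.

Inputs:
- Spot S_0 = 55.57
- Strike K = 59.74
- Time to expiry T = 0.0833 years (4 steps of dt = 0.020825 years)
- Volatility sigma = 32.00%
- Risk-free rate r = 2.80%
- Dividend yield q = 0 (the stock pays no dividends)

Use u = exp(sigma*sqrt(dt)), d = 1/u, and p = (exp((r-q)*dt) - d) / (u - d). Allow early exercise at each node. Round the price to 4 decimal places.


dt = T/N = 0.020825
u = exp(sigma*sqrt(dt)) = 1.047262; d = 1/u = 0.954871
p = (exp((r-q)*dt) - d) / (u - d) = 0.494770
Discount per step: exp(-r*dt) = 0.999417
Stock lattice S(k, i) with i counting down-moves:
  k=0: S(0,0) = 55.5700
  k=1: S(1,0) = 58.1963; S(1,1) = 53.0622
  k=2: S(2,0) = 60.9468; S(2,1) = 55.5700; S(2,2) = 50.6676
  k=3: S(3,0) = 63.8272; S(3,1) = 58.1963; S(3,2) = 53.0622; S(3,3) = 48.3810
  k=4: S(4,0) = 66.8438; S(4,1) = 60.9468; S(4,2) = 55.5700; S(4,3) = 50.6676; S(4,4) = 46.1976
Terminal payoffs V(N, i) = max(S_T - K, 0):
  V(4,0) = 7.103804; V(4,1) = 1.206782; V(4,2) = 0.000000; V(4,3) = 0.000000; V(4,4) = 0.000000
Backward induction: V(k, i) = exp(-r*dt) * [p * V(k+1, i) + (1-p) * V(k+1, i+1)]; then take max(V_cont, immediate exercise) for American.
  V(3,0) = exp(-r*dt) * [p*7.103804 + (1-p)*1.206782] = 4.122050; exercise = 4.087226; V(3,0) = max -> 4.122050
  V(3,1) = exp(-r*dt) * [p*1.206782 + (1-p)*0.000000] = 0.596732; exercise = 0.000000; V(3,1) = max -> 0.596732
  V(3,2) = exp(-r*dt) * [p*0.000000 + (1-p)*0.000000] = 0.000000; exercise = 0.000000; V(3,2) = max -> 0.000000
  V(3,3) = exp(-r*dt) * [p*0.000000 + (1-p)*0.000000] = 0.000000; exercise = 0.000000; V(3,3) = max -> 0.000000
  V(2,0) = exp(-r*dt) * [p*4.122050 + (1-p)*0.596732] = 2.339591; exercise = 1.206782; V(2,0) = max -> 2.339591
  V(2,1) = exp(-r*dt) * [p*0.596732 + (1-p)*0.000000] = 0.295073; exercise = 0.000000; V(2,1) = max -> 0.295073
  V(2,2) = exp(-r*dt) * [p*0.000000 + (1-p)*0.000000] = 0.000000; exercise = 0.000000; V(2,2) = max -> 0.000000
  V(1,0) = exp(-r*dt) * [p*2.339591 + (1-p)*0.295073] = 1.305878; exercise = 0.000000; V(1,0) = max -> 1.305878
  V(1,1) = exp(-r*dt) * [p*0.295073 + (1-p)*0.000000] = 0.145908; exercise = 0.000000; V(1,1) = max -> 0.145908
  V(0,0) = exp(-r*dt) * [p*1.305878 + (1-p)*0.145908] = 0.719408; exercise = 0.000000; V(0,0) = max -> 0.719408

Answer: Price = V(0,0) = 0.7194


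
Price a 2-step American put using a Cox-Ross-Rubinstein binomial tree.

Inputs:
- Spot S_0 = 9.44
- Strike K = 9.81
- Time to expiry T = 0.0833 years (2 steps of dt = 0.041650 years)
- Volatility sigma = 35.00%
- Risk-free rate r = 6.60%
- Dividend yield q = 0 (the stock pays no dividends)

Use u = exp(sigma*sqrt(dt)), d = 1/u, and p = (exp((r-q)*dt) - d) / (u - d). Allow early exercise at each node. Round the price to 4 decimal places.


Answer: Price = V(0,0) = 0.5995

Derivation:
dt = T/N = 0.041650
u = exp(sigma*sqrt(dt)) = 1.074042; d = 1/u = 0.931062
p = (exp((r-q)*dt) - d) / (u - d) = 0.501403
Discount per step: exp(-r*dt) = 0.997255
Stock lattice S(k, i) with i counting down-moves:
  k=0: S(0,0) = 9.4400
  k=1: S(1,0) = 10.1390; S(1,1) = 8.7892
  k=2: S(2,0) = 10.8897; S(2,1) = 9.4400; S(2,2) = 8.1833
Terminal payoffs V(N, i) = max(K - S_T, 0):
  V(2,0) = 0.000000; V(2,1) = 0.370000; V(2,2) = 1.626682
Backward induction: V(k, i) = exp(-r*dt) * [p * V(k+1, i) + (1-p) * V(k+1, i+1)]; then take max(V_cont, immediate exercise) for American.
  V(1,0) = exp(-r*dt) * [p*0.000000 + (1-p)*0.370000] = 0.183975; exercise = 0.000000; V(1,0) = max -> 0.183975
  V(1,1) = exp(-r*dt) * [p*0.370000 + (1-p)*1.626682] = 0.993843; exercise = 1.020773; V(1,1) = max -> 1.020773
  V(0,0) = exp(-r*dt) * [p*0.183975 + (1-p)*1.020773] = 0.599550; exercise = 0.370000; V(0,0) = max -> 0.599550


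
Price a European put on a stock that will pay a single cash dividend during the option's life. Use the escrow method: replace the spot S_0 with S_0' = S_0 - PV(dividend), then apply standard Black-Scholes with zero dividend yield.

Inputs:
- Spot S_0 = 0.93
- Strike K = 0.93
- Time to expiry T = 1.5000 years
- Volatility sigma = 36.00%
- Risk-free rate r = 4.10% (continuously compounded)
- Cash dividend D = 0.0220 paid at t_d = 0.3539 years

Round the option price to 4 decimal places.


Answer: Price = 0.1392

Derivation:
PV(D) = D * exp(-r * t_d) = 0.0220 * 0.98559486 = 0.02168309
S_0' = S_0 - PV(D) = 0.9300 - 0.02168309 = 0.90831691
d1 = (ln(S_0'/K) + (r + sigma^2/2)*T) / (sigma*sqrt(T)) = 0.30643288
d2 = d1 - sigma*sqrt(T) = -0.13447528
exp(-rT) = 0.94035295
N(-d1) = 0.37963754; N(-d2) = 0.55348662
P = K * exp(-rT) * N(-d2) - S_0' * N(-d1) = 0.9300 * 0.94035295 * 0.55348662 - 0.90831691 * 0.37963754 = 0.1392


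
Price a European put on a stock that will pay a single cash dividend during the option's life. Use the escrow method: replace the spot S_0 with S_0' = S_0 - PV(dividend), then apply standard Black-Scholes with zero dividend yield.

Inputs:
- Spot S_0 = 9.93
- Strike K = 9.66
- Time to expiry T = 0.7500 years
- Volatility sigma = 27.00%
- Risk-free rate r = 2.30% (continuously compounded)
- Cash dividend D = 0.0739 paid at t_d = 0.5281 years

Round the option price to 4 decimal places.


PV(D) = D * exp(-r * t_d) = 0.0739 * 0.98792717 = 0.07300782
S_0' = S_0 - PV(D) = 9.9300 - 0.07300782 = 9.85699218
d1 = (ln(S_0'/K) + (r + sigma^2/2)*T) / (sigma*sqrt(T)) = 0.27702088
d2 = d1 - sigma*sqrt(T) = 0.04319402
exp(-rT) = 0.98289793
N(-d1) = 0.39088204; N(-d2) = 0.48277344
P = K * exp(-rT) * N(-d2) - S_0' * N(-d1) = 9.6600 * 0.98289793 * 0.48277344 - 9.85699218 * 0.39088204 = 0.7309

Answer: Price = 0.7309


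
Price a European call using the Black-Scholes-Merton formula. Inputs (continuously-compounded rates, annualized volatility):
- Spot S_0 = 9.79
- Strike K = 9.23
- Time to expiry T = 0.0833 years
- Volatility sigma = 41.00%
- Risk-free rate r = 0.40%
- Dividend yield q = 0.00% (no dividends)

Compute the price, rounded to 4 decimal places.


Answer: Price = 0.7851

Derivation:
d1 = (ln(S/K) + (r - q + 0.5*sigma^2) * T) / (sigma * sqrt(T)) = 0.55975002
d2 = d1 - sigma * sqrt(T) = 0.44141689
exp(-rT) = 0.99966686; exp(-qT) = 1.00000000
C = S_0 * exp(-qT) * N(d1) - K * exp(-rT) * N(d2)
N(d1) = 0.71217502; N(d2) = 0.67054439
C = 9.7900 * 1.00000000 * 0.71217502 - 9.2300 * 0.99966686 * 0.67054439 = 0.7851


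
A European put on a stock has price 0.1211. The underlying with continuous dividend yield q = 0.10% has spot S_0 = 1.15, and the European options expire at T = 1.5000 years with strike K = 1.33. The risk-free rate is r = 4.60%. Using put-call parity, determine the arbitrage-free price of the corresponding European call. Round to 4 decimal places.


Answer: Call price = 0.0281

Derivation:
Put-call parity: C - P = S_0 * exp(-qT) - K * exp(-rT).
S_0 * exp(-qT) = 1.1500 * 0.99850112 = 1.14827629
K * exp(-rT) = 1.3300 * 0.93332668 = 1.24132448
C = P + S*exp(-qT) - K*exp(-rT)
C = 0.1211 + 1.14827629 - 1.24132448 = 0.0281


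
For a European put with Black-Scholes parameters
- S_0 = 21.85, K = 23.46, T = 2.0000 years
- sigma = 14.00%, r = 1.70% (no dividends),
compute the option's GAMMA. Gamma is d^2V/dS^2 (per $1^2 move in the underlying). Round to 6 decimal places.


d1 = -0.0883677490; d2 = -0.2863576478
phi(d1) = 0.3973876753; exp(-qT) = 1.0000000000; exp(-rT) = 0.9665715046
Gamma = exp(-qT) * phi(d1) / (S * sigma * sqrt(T)) = 1.0000000000 * 0.3973876753 / (21.8500 * 0.1400 * 1.4142135624) = 0.091859

Answer: Gamma = 0.091859


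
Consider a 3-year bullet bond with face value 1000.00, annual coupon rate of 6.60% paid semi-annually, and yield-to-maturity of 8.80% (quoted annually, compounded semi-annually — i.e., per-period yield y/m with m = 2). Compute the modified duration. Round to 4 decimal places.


Answer: Modified duration = 2.6459

Derivation:
Coupon per period c = face * coupon_rate / m = 33.000000
Periods per year m = 2; per-period yield y/m = 0.044000
Number of cashflows N = 6
Cashflows (t years, CF_t, discount factor 1/(1+y/m)^(m*t), PV):
  t = 0.5000: CF_t = 33.000000, DF = 0.957854, PV = 31.609195
  t = 1.0000: CF_t = 33.000000, DF = 0.917485, PV = 30.277007
  t = 1.5000: CF_t = 33.000000, DF = 0.878817, PV = 29.000965
  t = 2.0000: CF_t = 33.000000, DF = 0.841779, PV = 27.778702
  t = 2.5000: CF_t = 33.000000, DF = 0.806302, PV = 26.607952
  t = 3.0000: CF_t = 1033.000000, DF = 0.772320, PV = 797.806058
Price P = sum_t PV_t = 943.079878
First compute Macaulay numerator sum_t t * PV_t:
  t * PV_t at t = 0.5000: 15.804598
  t * PV_t at t = 1.0000: 30.277007
  t * PV_t at t = 1.5000: 43.501447
  t * PV_t at t = 2.0000: 55.557404
  t * PV_t at t = 2.5000: 66.519880
  t * PV_t at t = 3.0000: 2393.418173
Macaulay duration D = 2605.078508 / 943.079878 = 2.762310
Modified duration = D / (1 + y/m) = 2.762310 / (1 + 0.044000) = 2.645890


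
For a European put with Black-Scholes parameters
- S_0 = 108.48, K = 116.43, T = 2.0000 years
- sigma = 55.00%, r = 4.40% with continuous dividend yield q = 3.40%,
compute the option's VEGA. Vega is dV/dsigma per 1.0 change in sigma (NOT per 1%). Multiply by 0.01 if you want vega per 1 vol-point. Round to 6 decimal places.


d1 = 0.3236949584; d2 = -0.4541225009
phi(d1) = 0.3785800460; exp(-qT) = 0.9342604736; exp(-rT) = 0.9157608767
Vega = S * exp(-qT) * phi(d1) * sqrt(T) = 108.4800 * 0.9342604736 * 0.3785800460 * 1.4142135624 = 54.261322

Answer: Vega = 54.261322


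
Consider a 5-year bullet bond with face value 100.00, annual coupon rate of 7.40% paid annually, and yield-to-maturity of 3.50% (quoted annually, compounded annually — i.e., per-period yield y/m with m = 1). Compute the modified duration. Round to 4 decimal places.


Coupon per period c = face * coupon_rate / m = 7.400000
Periods per year m = 1; per-period yield y/m = 0.035000
Number of cashflows N = 5
Cashflows (t years, CF_t, discount factor 1/(1+y/m)^(m*t), PV):
  t = 1.0000: CF_t = 7.400000, DF = 0.966184, PV = 7.149758
  t = 2.0000: CF_t = 7.400000, DF = 0.933511, PV = 6.907979
  t = 3.0000: CF_t = 7.400000, DF = 0.901943, PV = 6.674376
  t = 4.0000: CF_t = 7.400000, DF = 0.871442, PV = 6.448672
  t = 5.0000: CF_t = 107.400000, DF = 0.841973, PV = 90.427918
Price P = sum_t PV_t = 117.608704
First compute Macaulay numerator sum_t t * PV_t:
  t * PV_t at t = 1.0000: 7.149758
  t * PV_t at t = 2.0000: 13.815958
  t * PV_t at t = 3.0000: 20.023128
  t * PV_t at t = 4.0000: 25.794690
  t * PV_t at t = 5.0000: 452.139591
Macaulay duration D = 518.923125 / 117.608704 = 4.412285
Modified duration = D / (1 + y/m) = 4.412285 / (1 + 0.035000) = 4.263077

Answer: Modified duration = 4.2631


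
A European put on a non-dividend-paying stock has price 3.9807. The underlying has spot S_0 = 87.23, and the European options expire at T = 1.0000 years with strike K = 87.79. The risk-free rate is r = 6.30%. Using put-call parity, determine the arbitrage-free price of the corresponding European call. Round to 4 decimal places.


Answer: Call price = 8.7809

Derivation:
Put-call parity: C - P = S_0 * exp(-qT) - K * exp(-rT).
S_0 * exp(-qT) = 87.2300 * 1.00000000 = 87.23000000
K * exp(-rT) = 87.7900 * 0.93894347 = 82.42984756
C = P + S*exp(-qT) - K*exp(-rT)
C = 3.9807 + 87.23000000 - 82.42984756 = 8.7809


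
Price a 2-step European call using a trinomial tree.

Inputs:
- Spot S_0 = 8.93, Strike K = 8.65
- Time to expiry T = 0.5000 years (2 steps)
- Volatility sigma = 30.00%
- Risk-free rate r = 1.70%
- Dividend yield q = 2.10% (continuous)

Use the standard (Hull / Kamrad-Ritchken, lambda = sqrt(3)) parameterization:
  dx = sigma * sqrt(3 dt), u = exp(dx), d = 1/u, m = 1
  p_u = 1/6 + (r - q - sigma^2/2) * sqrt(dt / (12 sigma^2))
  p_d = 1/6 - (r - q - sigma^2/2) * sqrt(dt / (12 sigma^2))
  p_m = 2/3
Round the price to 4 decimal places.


dt = T/N = 0.250000; dx = sigma*sqrt(3*dt) = 0.259808
u = exp(dx) = 1.296681; d = 1/u = 0.771200
p_u = 0.143092, p_m = 0.666667, p_d = 0.190242
Discount per step: exp(-r*dt) = 0.995759
Stock lattice S(k, j) with j the centered position index:
  k=0: S(0,+0) = 8.9300
  k=1: S(1,-1) = 6.8868; S(1,+0) = 8.9300; S(1,+1) = 11.5794
  k=2: S(2,-2) = 5.3111; S(2,-1) = 6.8868; S(2,+0) = 8.9300; S(2,+1) = 11.5794; S(2,+2) = 15.0147
Terminal payoffs V(N, j) = max(S_T - K, 0):
  V(2,-2) = 0.000000; V(2,-1) = 0.000000; V(2,+0) = 0.280000; V(2,+1) = 2.929358; V(2,+2) = 6.364729
Backward induction: V(k, j) = exp(-r*dt) * [p_u * V(k+1, j+1) + p_m * V(k+1, j) + p_d * V(k+1, j-1)]
  V(1,-1) = exp(-r*dt) * [p_u*0.280000 + p_m*0.000000 + p_d*0.000000] = 0.039896
  V(1,+0) = exp(-r*dt) * [p_u*2.929358 + p_m*0.280000 + p_d*0.000000] = 0.603264
  V(1,+1) = exp(-r*dt) * [p_u*6.364729 + p_m*2.929358 + p_d*0.280000] = 2.904541
  V(0,+0) = exp(-r*dt) * [p_u*2.904541 + p_m*0.603264 + p_d*0.039896] = 0.821880

Answer: Price = V(0,0) = 0.8219


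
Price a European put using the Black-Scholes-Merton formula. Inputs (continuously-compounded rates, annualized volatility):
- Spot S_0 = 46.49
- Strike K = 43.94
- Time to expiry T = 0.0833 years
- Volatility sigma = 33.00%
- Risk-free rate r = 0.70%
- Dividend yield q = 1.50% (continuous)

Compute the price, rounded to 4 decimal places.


d1 = (ln(S/K) + (r - q + 0.5*sigma^2) * T) / (sigma * sqrt(T)) = 0.63291775
d2 = d1 - sigma * sqrt(T) = 0.53767401
exp(-rT) = 0.99941707; exp(-qT) = 0.99875128
P = K * exp(-rT) * N(-d2) - S_0 * exp(-qT) * N(-d1)
N(-d1) = 0.26339368; N(-d2) = 0.29540106
P = 43.9400 * 0.99941707 * 0.29540106 - 46.4900 * 0.99875128 * 0.26339368 = 0.7425

Answer: Price = 0.7425


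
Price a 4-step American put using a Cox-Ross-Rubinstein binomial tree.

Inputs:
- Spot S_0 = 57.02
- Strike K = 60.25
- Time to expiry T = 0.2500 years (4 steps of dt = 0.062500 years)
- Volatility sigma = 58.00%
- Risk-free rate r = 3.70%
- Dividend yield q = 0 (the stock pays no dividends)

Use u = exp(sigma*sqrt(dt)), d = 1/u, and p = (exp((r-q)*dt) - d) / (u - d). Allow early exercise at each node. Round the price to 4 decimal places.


Answer: Price = V(0,0) = 8.3368

Derivation:
dt = T/N = 0.062500
u = exp(sigma*sqrt(dt)) = 1.156040; d = 1/u = 0.865022
p = (exp((r-q)*dt) - d) / (u - d) = 0.471769
Discount per step: exp(-r*dt) = 0.997690
Stock lattice S(k, i) with i counting down-moves:
  k=0: S(0,0) = 57.0200
  k=1: S(1,0) = 65.9174; S(1,1) = 49.3236
  k=2: S(2,0) = 76.2031; S(2,1) = 57.0200; S(2,2) = 42.6660
  k=3: S(3,0) = 88.0938; S(3,1) = 65.9174; S(3,2) = 49.3236; S(3,3) = 36.9070
  k=4: S(4,0) = 101.8399; S(4,1) = 76.2031; S(4,2) = 57.0200; S(4,3) = 42.6660; S(4,4) = 31.9254
Terminal payoffs V(N, i) = max(K - S_T, 0):
  V(4,0) = 0.000000; V(4,1) = 0.000000; V(4,2) = 3.230000; V(4,3) = 17.584011; V(4,4) = 28.324595
Backward induction: V(k, i) = exp(-r*dt) * [p * V(k+1, i) + (1-p) * V(k+1, i+1)]; then take max(V_cont, immediate exercise) for American.
  V(3,0) = exp(-r*dt) * [p*0.000000 + (1-p)*0.000000] = 0.000000; exercise = 0.000000; V(3,0) = max -> 0.000000
  V(3,1) = exp(-r*dt) * [p*0.000000 + (1-p)*3.230000] = 1.702246; exercise = 0.000000; V(3,1) = max -> 1.702246
  V(3,2) = exp(-r*dt) * [p*3.230000 + (1-p)*17.584011] = 10.787262; exercise = 10.926429; V(3,2) = max -> 10.926429
  V(3,3) = exp(-r*dt) * [p*17.584011 + (1-p)*28.324595] = 23.203802; exercise = 23.342969; V(3,3) = max -> 23.342969
  V(2,0) = exp(-r*dt) * [p*0.000000 + (1-p)*1.702246] = 0.897102; exercise = 0.000000; V(2,0) = max -> 0.897102
  V(2,1) = exp(-r*dt) * [p*1.702246 + (1-p)*10.926429] = 6.559560; exercise = 3.230000; V(2,1) = max -> 6.559560
  V(2,2) = exp(-r*dt) * [p*10.926429 + (1-p)*23.342969] = 17.444844; exercise = 17.584011; V(2,2) = max -> 17.584011
  V(1,0) = exp(-r*dt) * [p*0.897102 + (1-p)*6.559560] = 3.879208; exercise = 0.000000; V(1,0) = max -> 3.879208
  V(1,1) = exp(-r*dt) * [p*6.559560 + (1-p)*17.584011] = 12.354416; exercise = 10.926429; V(1,1) = max -> 12.354416
  V(0,0) = exp(-r*dt) * [p*3.879208 + (1-p)*12.354416] = 8.336776; exercise = 3.230000; V(0,0) = max -> 8.336776


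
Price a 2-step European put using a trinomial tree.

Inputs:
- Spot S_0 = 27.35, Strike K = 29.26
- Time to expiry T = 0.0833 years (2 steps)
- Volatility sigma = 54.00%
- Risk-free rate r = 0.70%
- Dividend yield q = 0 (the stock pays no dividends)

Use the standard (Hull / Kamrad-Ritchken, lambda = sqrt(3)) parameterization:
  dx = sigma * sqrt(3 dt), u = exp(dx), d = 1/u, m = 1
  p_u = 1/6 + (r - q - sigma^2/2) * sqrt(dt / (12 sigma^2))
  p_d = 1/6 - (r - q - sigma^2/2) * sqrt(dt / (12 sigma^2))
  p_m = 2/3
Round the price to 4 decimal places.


Answer: Price = V(0,0) = 2.9175

Derivation:
dt = T/N = 0.041650; dx = sigma*sqrt(3*dt) = 0.190881
u = exp(dx) = 1.210315; d = 1/u = 0.826231
p_u = 0.151524, p_m = 0.666667, p_d = 0.181810
Discount per step: exp(-r*dt) = 0.999708
Stock lattice S(k, j) with j the centered position index:
  k=0: S(0,+0) = 27.3500
  k=1: S(1,-1) = 22.5974; S(1,+0) = 27.3500; S(1,+1) = 33.1021
  k=2: S(2,-2) = 18.6707; S(2,-1) = 22.5974; S(2,+0) = 27.3500; S(2,+1) = 33.1021; S(2,+2) = 40.0640
Terminal payoffs V(N, j) = max(K - S_T, 0):
  V(2,-2) = 10.589304; V(2,-1) = 6.662577; V(2,+0) = 1.910000; V(2,+1) = 0.000000; V(2,+2) = 0.000000
Backward induction: V(k, j) = exp(-r*dt) * [p_u * V(k+1, j+1) + p_m * V(k+1, j) + p_d * V(k+1, j-1)]
  V(1,-1) = exp(-r*dt) * [p_u*1.910000 + p_m*6.662577 + p_d*10.589304] = 6.654426
  V(1,+0) = exp(-r*dt) * [p_u*0.000000 + p_m*1.910000 + p_d*6.662577] = 2.483930
  V(1,+1) = exp(-r*dt) * [p_u*0.000000 + p_m*0.000000 + p_d*1.910000] = 0.347155
  V(0,+0) = exp(-r*dt) * [p_u*0.347155 + p_m*2.483930 + p_d*6.654426] = 2.917544


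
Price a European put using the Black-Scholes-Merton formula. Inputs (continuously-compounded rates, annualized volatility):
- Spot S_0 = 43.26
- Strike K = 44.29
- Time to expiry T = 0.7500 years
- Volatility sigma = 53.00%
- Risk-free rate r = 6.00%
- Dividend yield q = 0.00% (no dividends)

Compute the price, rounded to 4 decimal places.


Answer: Price = 7.3179

Derivation:
d1 = (ln(S/K) + (r - q + 0.5*sigma^2) * T) / (sigma * sqrt(T)) = 0.27627191
d2 = d1 - sigma * sqrt(T) = -0.18272155
exp(-rT) = 0.95599748; exp(-qT) = 1.00000000
P = K * exp(-rT) * N(-d2) - S_0 * exp(-qT) * N(-d1)
N(-d1) = 0.39116961; N(-d2) = 0.57249175
P = 44.2900 * 0.95599748 * 0.57249175 - 43.2600 * 1.00000000 * 0.39116961 = 7.3179


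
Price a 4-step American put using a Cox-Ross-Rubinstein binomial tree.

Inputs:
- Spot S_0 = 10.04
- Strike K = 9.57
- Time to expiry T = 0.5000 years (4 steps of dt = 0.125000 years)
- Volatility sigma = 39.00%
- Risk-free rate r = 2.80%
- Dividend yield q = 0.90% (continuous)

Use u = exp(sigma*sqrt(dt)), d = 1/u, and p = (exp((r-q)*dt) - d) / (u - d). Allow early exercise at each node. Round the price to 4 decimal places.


Answer: Price = V(0,0) = 0.8193

Derivation:
dt = T/N = 0.125000
u = exp(sigma*sqrt(dt)) = 1.147844; d = 1/u = 0.871198
p = (exp((r-q)*dt) - d) / (u - d) = 0.474178
Discount per step: exp(-r*dt) = 0.996506
Stock lattice S(k, i) with i counting down-moves:
  k=0: S(0,0) = 10.0400
  k=1: S(1,0) = 11.5244; S(1,1) = 8.7468
  k=2: S(2,0) = 13.2282; S(2,1) = 10.0400; S(2,2) = 7.6202
  k=3: S(3,0) = 15.1839; S(3,1) = 11.5244; S(3,2) = 8.7468; S(3,3) = 6.6387
  k=4: S(4,0) = 17.4287; S(4,1) = 13.2282; S(4,2) = 10.0400; S(4,3) = 7.6202; S(4,4) = 5.7836
Terminal payoffs V(N, i) = max(K - S_T, 0):
  V(4,0) = 0.000000; V(4,1) = 0.000000; V(4,2) = 0.000000; V(4,3) = 1.949778; V(4,4) = 3.786357
Backward induction: V(k, i) = exp(-r*dt) * [p * V(k+1, i) + (1-p) * V(k+1, i+1)]; then take max(V_cont, immediate exercise) for American.
  V(3,0) = exp(-r*dt) * [p*0.000000 + (1-p)*0.000000] = 0.000000; exercise = 0.000000; V(3,0) = max -> 0.000000
  V(3,1) = exp(-r*dt) * [p*0.000000 + (1-p)*0.000000] = 0.000000; exercise = 0.000000; V(3,1) = max -> 0.000000
  V(3,2) = exp(-r*dt) * [p*0.000000 + (1-p)*1.949778] = 1.021654; exercise = 0.823170; V(3,2) = max -> 1.021654
  V(3,3) = exp(-r*dt) * [p*1.949778 + (1-p)*3.786357] = 2.905305; exercise = 2.931277; V(3,3) = max -> 2.931277
  V(2,0) = exp(-r*dt) * [p*0.000000 + (1-p)*0.000000] = 0.000000; exercise = 0.000000; V(2,0) = max -> 0.000000
  V(2,1) = exp(-r*dt) * [p*0.000000 + (1-p)*1.021654] = 0.535331; exercise = 0.000000; V(2,1) = max -> 0.535331
  V(2,2) = exp(-r*dt) * [p*1.021654 + (1-p)*2.931277] = 2.018697; exercise = 1.949778; V(2,2) = max -> 2.018697
  V(1,0) = exp(-r*dt) * [p*0.000000 + (1-p)*0.535331] = 0.280505; exercise = 0.000000; V(1,0) = max -> 0.280505
  V(1,1) = exp(-r*dt) * [p*0.535331 + (1-p)*2.018697] = 1.310722; exercise = 0.823170; V(1,1) = max -> 1.310722
  V(0,0) = exp(-r*dt) * [p*0.280505 + (1-p)*1.310722] = 0.819343; exercise = 0.000000; V(0,0) = max -> 0.819343


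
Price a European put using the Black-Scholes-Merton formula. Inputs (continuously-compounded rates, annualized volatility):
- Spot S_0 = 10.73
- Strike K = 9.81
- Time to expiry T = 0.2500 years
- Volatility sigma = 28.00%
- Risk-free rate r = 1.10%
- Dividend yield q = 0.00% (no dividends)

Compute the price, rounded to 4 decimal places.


d1 = (ln(S/K) + (r - q + 0.5*sigma^2) * T) / (sigma * sqrt(T)) = 0.72993774
d2 = d1 - sigma * sqrt(T) = 0.58993774
exp(-rT) = 0.99725378; exp(-qT) = 1.00000000
P = K * exp(-rT) * N(-d2) - S_0 * exp(-qT) * N(-d1)
N(-d1) = 0.23271412; N(-d2) = 0.27761620
P = 9.8100 * 0.99725378 * 0.27761620 - 10.7300 * 1.00000000 * 0.23271412 = 0.2189

Answer: Price = 0.2189


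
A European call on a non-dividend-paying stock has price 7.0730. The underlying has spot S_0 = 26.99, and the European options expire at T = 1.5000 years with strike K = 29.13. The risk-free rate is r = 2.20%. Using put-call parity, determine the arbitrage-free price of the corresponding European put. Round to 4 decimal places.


Put-call parity: C - P = S_0 * exp(-qT) - K * exp(-rT).
S_0 * exp(-qT) = 26.9900 * 1.00000000 = 26.99000000
K * exp(-rT) = 29.1300 * 0.96753856 = 28.18439824
P = C - S*exp(-qT) + K*exp(-rT)
P = 7.0730 - 26.99000000 + 28.18439824 = 8.2674

Answer: Put price = 8.2674


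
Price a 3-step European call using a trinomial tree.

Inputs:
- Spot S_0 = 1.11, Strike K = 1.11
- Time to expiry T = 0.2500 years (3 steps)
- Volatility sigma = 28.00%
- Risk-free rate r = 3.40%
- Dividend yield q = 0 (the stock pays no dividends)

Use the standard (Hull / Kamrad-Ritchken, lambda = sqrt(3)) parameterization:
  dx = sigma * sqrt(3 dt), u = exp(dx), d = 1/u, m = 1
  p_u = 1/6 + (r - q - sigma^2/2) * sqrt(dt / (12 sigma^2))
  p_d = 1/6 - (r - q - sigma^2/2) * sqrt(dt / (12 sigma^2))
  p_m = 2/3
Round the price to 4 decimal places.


dt = T/N = 0.083333; dx = sigma*sqrt(3*dt) = 0.140000
u = exp(dx) = 1.150274; d = 1/u = 0.869358
p_u = 0.165119, p_m = 0.666667, p_d = 0.168214
Discount per step: exp(-r*dt) = 0.997171
Stock lattice S(k, j) with j the centered position index:
  k=0: S(0,+0) = 1.1100
  k=1: S(1,-1) = 0.9650; S(1,+0) = 1.1100; S(1,+1) = 1.2768
  k=2: S(2,-2) = 0.8389; S(2,-1) = 0.9650; S(2,+0) = 1.1100; S(2,+1) = 1.2768; S(2,+2) = 1.4687
  k=3: S(3,-3) = 0.7293; S(3,-2) = 0.8389; S(3,-1) = 0.9650; S(3,+0) = 1.1100; S(3,+1) = 1.2768; S(3,+2) = 1.4687; S(3,+3) = 1.6894
Terminal payoffs V(N, j) = max(S_T - K, 0):
  V(3,-3) = 0.000000; V(3,-2) = 0.000000; V(3,-1) = 0.000000; V(3,+0) = 0.000000; V(3,+1) = 0.166804; V(3,+2) = 0.358674; V(3,+3) = 0.579377
Backward induction: V(k, j) = exp(-r*dt) * [p_u * V(k+1, j+1) + p_m * V(k+1, j) + p_d * V(k+1, j-1)]
  V(2,-2) = exp(-r*dt) * [p_u*0.000000 + p_m*0.000000 + p_d*0.000000] = 0.000000
  V(2,-1) = exp(-r*dt) * [p_u*0.000000 + p_m*0.000000 + p_d*0.000000] = 0.000000
  V(2,+0) = exp(-r*dt) * [p_u*0.166804 + p_m*0.000000 + p_d*0.000000] = 0.027465
  V(2,+1) = exp(-r*dt) * [p_u*0.358674 + p_m*0.166804 + p_d*0.000000] = 0.169944
  V(2,+2) = exp(-r*dt) * [p_u*0.579377 + p_m*0.358674 + p_d*0.166804] = 0.361815
  V(1,-1) = exp(-r*dt) * [p_u*0.027465 + p_m*0.000000 + p_d*0.000000] = 0.004522
  V(1,+0) = exp(-r*dt) * [p_u*0.169944 + p_m*0.027465 + p_d*0.000000] = 0.046240
  V(1,+1) = exp(-r*dt) * [p_u*0.361815 + p_m*0.169944 + p_d*0.027465] = 0.177156
  V(0,+0) = exp(-r*dt) * [p_u*0.177156 + p_m*0.046240 + p_d*0.004522] = 0.060667

Answer: Price = V(0,0) = 0.0607


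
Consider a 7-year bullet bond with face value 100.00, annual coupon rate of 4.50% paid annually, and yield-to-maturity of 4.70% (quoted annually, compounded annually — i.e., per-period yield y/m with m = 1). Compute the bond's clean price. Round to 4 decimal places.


Answer: Price = 98.8300

Derivation:
Coupon per period c = face * coupon_rate / m = 4.500000
Periods per year m = 1; per-period yield y/m = 0.047000
Number of cashflows N = 7
Cashflows (t years, CF_t, discount factor 1/(1+y/m)^(m*t), PV):
  t = 1.0000: CF_t = 4.500000, DF = 0.955110, PV = 4.297994
  t = 2.0000: CF_t = 4.500000, DF = 0.912235, PV = 4.105057
  t = 3.0000: CF_t = 4.500000, DF = 0.871284, PV = 3.920780
  t = 4.0000: CF_t = 4.500000, DF = 0.832172, PV = 3.744776
  t = 5.0000: CF_t = 4.500000, DF = 0.794816, PV = 3.576672
  t = 6.0000: CF_t = 4.500000, DF = 0.759137, PV = 3.416115
  t = 7.0000: CF_t = 104.500000, DF = 0.725059, PV = 75.768645
Price P = sum_t PV_t = 98.830037


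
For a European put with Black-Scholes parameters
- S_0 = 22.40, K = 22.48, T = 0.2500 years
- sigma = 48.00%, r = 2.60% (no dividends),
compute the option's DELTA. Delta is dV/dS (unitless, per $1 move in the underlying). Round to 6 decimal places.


d1 = 0.1322288910; d2 = -0.1077711090
phi(d1) = 0.3954698319; exp(-qT) = 1.0000000000; exp(-rT) = 0.9935210793
N(-d1) = 0.4474016250
Delta = -exp(-qT) * N(-d1) = -1.0000000000 * 0.4474016250 = -0.447402

Answer: Delta = -0.447402


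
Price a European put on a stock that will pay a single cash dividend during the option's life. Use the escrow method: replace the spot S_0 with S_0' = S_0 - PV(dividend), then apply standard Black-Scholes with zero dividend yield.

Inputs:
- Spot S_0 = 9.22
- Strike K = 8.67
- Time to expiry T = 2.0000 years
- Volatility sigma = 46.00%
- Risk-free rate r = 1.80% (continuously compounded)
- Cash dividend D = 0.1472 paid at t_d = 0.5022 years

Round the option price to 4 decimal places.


Answer: Price = 1.8850

Derivation:
PV(D) = D * exp(-r * t_d) = 0.1472 * 0.99100113 = 0.14587537
S_0' = S_0 - PV(D) = 9.2200 - 0.14587537 = 9.07412463
d1 = (ln(S_0'/K) + (r + sigma^2/2)*T) / (sigma*sqrt(T)) = 0.45063934
d2 = d1 - sigma*sqrt(T) = -0.19989889
exp(-rT) = 0.96464029
N(-d1) = 0.32612475; N(-d2) = 0.57922017
P = K * exp(-rT) * N(-d2) - S_0' * N(-d1) = 8.6700 * 0.96464029 * 0.57922017 - 9.07412463 * 0.32612475 = 1.8850


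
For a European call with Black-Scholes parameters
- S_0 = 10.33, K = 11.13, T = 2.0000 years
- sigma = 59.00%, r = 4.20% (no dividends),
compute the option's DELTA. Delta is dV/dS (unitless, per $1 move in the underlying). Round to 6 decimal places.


d1 = 0.4284684991; d2 = -0.4059175027
phi(d1) = 0.3639527744; exp(-qT) = 1.0000000000; exp(-rT) = 0.9194312561
N(d1) = 0.6658449685
Delta = exp(-qT) * N(d1) = 1.0000000000 * 0.6658449685 = 0.665845

Answer: Delta = 0.665845


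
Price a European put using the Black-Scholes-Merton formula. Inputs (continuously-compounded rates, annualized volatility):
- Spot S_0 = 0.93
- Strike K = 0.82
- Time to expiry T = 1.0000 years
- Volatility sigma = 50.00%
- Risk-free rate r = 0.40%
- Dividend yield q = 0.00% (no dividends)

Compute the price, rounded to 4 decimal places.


Answer: Price = 0.1214

Derivation:
d1 = (ln(S/K) + (r - q + 0.5*sigma^2) * T) / (sigma * sqrt(T)) = 0.50976049
d2 = d1 - sigma * sqrt(T) = 0.00976049
exp(-rT) = 0.99600799; exp(-qT) = 1.00000000
P = K * exp(-rT) * N(-d2) - S_0 * exp(-qT) * N(-d1)
N(-d1) = 0.30510963; N(-d2) = 0.49610619
P = 0.8200 * 0.99600799 * 0.49610619 - 0.9300 * 1.00000000 * 0.30510963 = 0.1214


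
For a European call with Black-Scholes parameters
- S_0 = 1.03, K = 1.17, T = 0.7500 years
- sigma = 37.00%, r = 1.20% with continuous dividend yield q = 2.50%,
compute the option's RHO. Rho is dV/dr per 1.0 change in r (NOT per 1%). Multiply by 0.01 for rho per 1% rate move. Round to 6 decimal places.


d1 = -0.2679449724; d2 = -0.5883743718
phi(d1) = 0.3848753408; exp(-qT) = 0.9814246877; exp(-rT) = 0.9910403788
N(d2) = 0.2781405180
Rho = K*T*exp(-rT)*N(d2) = 1.1700 * 0.7500 * 0.9910403788 * 0.2781405180 = 0.241882

Answer: Rho = 0.241882


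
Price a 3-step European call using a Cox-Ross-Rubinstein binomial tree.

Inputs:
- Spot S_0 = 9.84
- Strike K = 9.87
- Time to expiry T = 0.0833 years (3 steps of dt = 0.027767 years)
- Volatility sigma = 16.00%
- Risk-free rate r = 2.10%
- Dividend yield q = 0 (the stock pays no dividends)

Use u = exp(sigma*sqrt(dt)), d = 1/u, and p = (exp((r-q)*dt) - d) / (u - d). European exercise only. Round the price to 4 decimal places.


Answer: Price = V(0,0) = 0.1901

Derivation:
dt = T/N = 0.027767
u = exp(sigma*sqrt(dt)) = 1.027020; d = 1/u = 0.973691
p = (exp((r-q)*dt) - d) / (u - d) = 0.504272
Discount per step: exp(-r*dt) = 0.999417
Stock lattice S(k, i) with i counting down-moves:
  k=0: S(0,0) = 9.8400
  k=1: S(1,0) = 10.1059; S(1,1) = 9.5811
  k=2: S(2,0) = 10.3789; S(2,1) = 9.8400; S(2,2) = 9.3290
  k=3: S(3,0) = 10.6594; S(3,1) = 10.1059; S(3,2) = 9.5811; S(3,3) = 9.0836
Terminal payoffs V(N, i) = max(S_T - K, 0):
  V(3,0) = 0.789374; V(3,1) = 0.235876; V(3,2) = 0.000000; V(3,3) = 0.000000
Backward induction: V(k, i) = exp(-r*dt) * [p * V(k+1, i) + (1-p) * V(k+1, i+1)].
  V(2,0) = exp(-r*dt) * [p*0.789374 + (1-p)*0.235876] = 0.514690
  V(2,1) = exp(-r*dt) * [p*0.235876 + (1-p)*0.000000] = 0.118876
  V(2,2) = exp(-r*dt) * [p*0.000000 + (1-p)*0.000000] = 0.000000
  V(1,0) = exp(-r*dt) * [p*0.514690 + (1-p)*0.118876] = 0.318288
  V(1,1) = exp(-r*dt) * [p*0.118876 + (1-p)*0.000000] = 0.059911
  V(0,0) = exp(-r*dt) * [p*0.318288 + (1-p)*0.059911] = 0.190093


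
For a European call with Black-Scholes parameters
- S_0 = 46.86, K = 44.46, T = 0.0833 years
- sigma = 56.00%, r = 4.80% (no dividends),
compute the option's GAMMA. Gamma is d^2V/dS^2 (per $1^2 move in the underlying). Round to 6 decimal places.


Answer: Gamma = 0.048005

Derivation:
d1 = 0.4308370951; d2 = 0.2692113546
phi(d1) = 0.3635825775; exp(-qT) = 1.0000000000; exp(-rT) = 0.9960095830
Gamma = exp(-qT) * phi(d1) / (S * sigma * sqrt(T)) = 1.0000000000 * 0.3635825775 / (46.8600 * 0.5600 * 0.2886173938) = 0.048005


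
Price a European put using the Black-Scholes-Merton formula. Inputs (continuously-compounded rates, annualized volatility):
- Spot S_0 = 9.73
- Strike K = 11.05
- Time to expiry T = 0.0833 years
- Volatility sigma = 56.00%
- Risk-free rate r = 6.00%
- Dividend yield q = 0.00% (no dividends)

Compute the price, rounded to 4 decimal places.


d1 = (ln(S/K) + (r - q + 0.5*sigma^2) * T) / (sigma * sqrt(T)) = -0.67536948
d2 = d1 - sigma * sqrt(T) = -0.83699522
exp(-rT) = 0.99501447; exp(-qT) = 1.00000000
P = K * exp(-rT) * N(-d2) - S_0 * exp(-qT) * N(-d1)
N(-d1) = 0.75027947; N(-d2) = 0.79870237
P = 11.0500 * 0.99501447 * 0.79870237 - 9.7300 * 1.00000000 * 0.75027947 = 1.4814

Answer: Price = 1.4814


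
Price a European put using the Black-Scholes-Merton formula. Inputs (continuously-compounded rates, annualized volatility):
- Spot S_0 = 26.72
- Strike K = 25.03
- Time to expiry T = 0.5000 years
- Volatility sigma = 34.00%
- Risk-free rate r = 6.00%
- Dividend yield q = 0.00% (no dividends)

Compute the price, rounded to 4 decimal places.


d1 = (ln(S/K) + (r - q + 0.5*sigma^2) * T) / (sigma * sqrt(T)) = 0.51675881
d2 = d1 - sigma * sqrt(T) = 0.27634250
exp(-rT) = 0.97044553; exp(-qT) = 1.00000000
P = K * exp(-rT) * N(-d2) - S_0 * exp(-qT) * N(-d1)
N(-d1) = 0.30266227; N(-d2) = 0.39114251
P = 25.0300 * 0.97044553 * 0.39114251 - 26.7200 * 1.00000000 * 0.30266227 = 1.4138

Answer: Price = 1.4138


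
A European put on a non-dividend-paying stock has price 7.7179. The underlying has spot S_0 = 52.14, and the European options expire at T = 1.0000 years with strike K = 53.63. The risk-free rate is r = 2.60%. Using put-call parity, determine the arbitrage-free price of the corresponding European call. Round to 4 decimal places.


Put-call parity: C - P = S_0 * exp(-qT) - K * exp(-rT).
S_0 * exp(-qT) = 52.1400 * 1.00000000 = 52.14000000
K * exp(-rT) = 53.6300 * 0.97433509 = 52.25359086
C = P + S*exp(-qT) - K*exp(-rT)
C = 7.7179 + 52.14000000 - 52.25359086 = 7.6043

Answer: Call price = 7.6043


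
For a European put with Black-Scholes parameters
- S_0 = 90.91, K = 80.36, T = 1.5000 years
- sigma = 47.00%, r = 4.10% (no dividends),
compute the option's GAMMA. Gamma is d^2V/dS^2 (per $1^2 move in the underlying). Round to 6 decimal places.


d1 = 0.6089474344; d2 = 0.0333173448
phi(d1) = 0.3314272262; exp(-qT) = 1.0000000000; exp(-rT) = 0.9403529457
Gamma = exp(-qT) * phi(d1) / (S * sigma * sqrt(T)) = 1.0000000000 * 0.3314272262 / (90.9100 * 0.4700 * 1.2247448714) = 0.006333

Answer: Gamma = 0.006333


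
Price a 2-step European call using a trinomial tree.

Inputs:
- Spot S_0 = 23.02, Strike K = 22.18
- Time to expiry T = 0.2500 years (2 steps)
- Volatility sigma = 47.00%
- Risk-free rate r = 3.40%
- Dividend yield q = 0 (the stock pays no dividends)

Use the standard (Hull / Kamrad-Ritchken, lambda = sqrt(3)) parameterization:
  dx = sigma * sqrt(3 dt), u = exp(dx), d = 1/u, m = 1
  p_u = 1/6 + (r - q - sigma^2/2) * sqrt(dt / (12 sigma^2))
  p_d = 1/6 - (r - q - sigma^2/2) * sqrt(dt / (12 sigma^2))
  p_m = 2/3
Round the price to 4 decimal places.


Answer: Price = V(0,0) = 2.5246

Derivation:
dt = T/N = 0.125000; dx = sigma*sqrt(3*dt) = 0.287815
u = exp(dx) = 1.333511; d = 1/u = 0.749900
p_u = 0.150065, p_m = 0.666667, p_d = 0.183268
Discount per step: exp(-r*dt) = 0.995759
Stock lattice S(k, j) with j the centered position index:
  k=0: S(0,+0) = 23.0200
  k=1: S(1,-1) = 17.2627; S(1,+0) = 23.0200; S(1,+1) = 30.6974
  k=2: S(2,-2) = 12.9453; S(2,-1) = 17.2627; S(2,+0) = 23.0200; S(2,+1) = 30.6974; S(2,+2) = 40.9353
Terminal payoffs V(N, j) = max(S_T - K, 0):
  V(2,-2) = 0.000000; V(2,-1) = 0.000000; V(2,+0) = 0.840000; V(2,+1) = 8.517415; V(2,+2) = 18.755330
Backward induction: V(k, j) = exp(-r*dt) * [p_u * V(k+1, j+1) + p_m * V(k+1, j) + p_d * V(k+1, j-1)]
  V(1,-1) = exp(-r*dt) * [p_u*0.840000 + p_m*0.000000 + p_d*0.000000] = 0.125520
  V(1,+0) = exp(-r*dt) * [p_u*8.517415 + p_m*0.840000 + p_d*0.000000] = 1.830373
  V(1,+1) = exp(-r*dt) * [p_u*18.755330 + p_m*8.517415 + p_d*0.840000] = 8.610075
  V(0,+0) = exp(-r*dt) * [p_u*8.610075 + p_m*1.830373 + p_d*0.125520] = 2.524574


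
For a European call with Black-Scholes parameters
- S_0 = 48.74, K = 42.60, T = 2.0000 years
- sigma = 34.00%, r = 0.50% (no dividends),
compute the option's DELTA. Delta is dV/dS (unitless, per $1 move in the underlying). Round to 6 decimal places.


d1 = 0.5412399011; d2 = 0.0604072899
phi(d1) = 0.3445869421; exp(-qT) = 1.0000000000; exp(-rT) = 0.9900498337
N(d1) = 0.7058288808
Delta = exp(-qT) * N(d1) = 1.0000000000 * 0.7058288808 = 0.705829

Answer: Delta = 0.705829


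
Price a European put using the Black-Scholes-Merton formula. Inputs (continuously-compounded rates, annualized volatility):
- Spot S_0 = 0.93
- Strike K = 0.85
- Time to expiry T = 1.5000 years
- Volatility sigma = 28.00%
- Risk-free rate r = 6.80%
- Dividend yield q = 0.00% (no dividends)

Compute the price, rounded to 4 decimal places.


d1 = (ln(S/K) + (r - q + 0.5*sigma^2) * T) / (sigma * sqrt(T)) = 0.73119671
d2 = d1 - sigma * sqrt(T) = 0.38826814
exp(-rT) = 0.90302955; exp(-qT) = 1.00000000
P = K * exp(-rT) * N(-d2) - S_0 * exp(-qT) * N(-d1)
N(-d1) = 0.23232951; N(-d2) = 0.34890880
P = 0.8500 * 0.90302955 * 0.34890880 - 0.9300 * 1.00000000 * 0.23232951 = 0.0517

Answer: Price = 0.0517


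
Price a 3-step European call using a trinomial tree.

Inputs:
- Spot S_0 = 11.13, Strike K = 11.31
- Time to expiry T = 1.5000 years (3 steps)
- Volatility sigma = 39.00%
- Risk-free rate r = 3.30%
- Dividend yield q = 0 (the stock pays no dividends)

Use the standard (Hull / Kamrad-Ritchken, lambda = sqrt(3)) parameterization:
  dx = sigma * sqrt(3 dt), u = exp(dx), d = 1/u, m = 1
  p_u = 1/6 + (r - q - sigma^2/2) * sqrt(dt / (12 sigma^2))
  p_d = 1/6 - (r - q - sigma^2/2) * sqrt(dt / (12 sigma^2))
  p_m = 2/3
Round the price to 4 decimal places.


Answer: Price = V(0,0) = 2.0855

Derivation:
dt = T/N = 0.500000; dx = sigma*sqrt(3*dt) = 0.477650
u = exp(dx) = 1.612282; d = 1/u = 0.620239
p_u = 0.144135, p_m = 0.666667, p_d = 0.189199
Discount per step: exp(-r*dt) = 0.983635
Stock lattice S(k, j) with j the centered position index:
  k=0: S(0,+0) = 11.1300
  k=1: S(1,-1) = 6.9033; S(1,+0) = 11.1300; S(1,+1) = 17.9447
  k=2: S(2,-2) = 4.2817; S(2,-1) = 6.9033; S(2,+0) = 11.1300; S(2,+1) = 17.9447; S(2,+2) = 28.9319
  k=3: S(3,-3) = 2.6557; S(3,-2) = 4.2817; S(3,-1) = 6.9033; S(3,+0) = 11.1300; S(3,+1) = 17.9447; S(3,+2) = 28.9319; S(3,+3) = 46.6464
Terminal payoffs V(N, j) = max(S_T - K, 0):
  V(3,-3) = 0.000000; V(3,-2) = 0.000000; V(3,-1) = 0.000000; V(3,+0) = 0.000000; V(3,+1) = 6.634697; V(3,+2) = 17.621911; V(3,+3) = 35.336396
Backward induction: V(k, j) = exp(-r*dt) * [p_u * V(k+1, j+1) + p_m * V(k+1, j) + p_d * V(k+1, j-1)]
  V(2,-2) = exp(-r*dt) * [p_u*0.000000 + p_m*0.000000 + p_d*0.000000] = 0.000000
  V(2,-1) = exp(-r*dt) * [p_u*0.000000 + p_m*0.000000 + p_d*0.000000] = 0.000000
  V(2,+0) = exp(-r*dt) * [p_u*6.634697 + p_m*0.000000 + p_d*0.000000] = 0.940640
  V(2,+1) = exp(-r*dt) * [p_u*17.621911 + p_m*6.634697 + p_d*0.000000] = 6.849109
  V(2,+2) = exp(-r*dt) * [p_u*35.336396 + p_m*17.621911 + p_d*6.634697] = 17.800270
  V(1,-1) = exp(-r*dt) * [p_u*0.940640 + p_m*0.000000 + p_d*0.000000] = 0.133360
  V(1,+0) = exp(-r*dt) * [p_u*6.849109 + p_m*0.940640 + p_d*0.000000] = 1.587869
  V(1,+1) = exp(-r*dt) * [p_u*17.800270 + p_m*6.849109 + p_d*0.940640] = 7.190054
  V(0,+0) = exp(-r*dt) * [p_u*7.190054 + p_m*1.587869 + p_d*0.133360] = 2.085450
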